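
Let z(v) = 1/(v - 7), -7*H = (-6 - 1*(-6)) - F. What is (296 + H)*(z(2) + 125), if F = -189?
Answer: 167856/5 ≈ 33571.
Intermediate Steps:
H = -27 (H = -((-6 - 1*(-6)) - 1*(-189))/7 = -((-6 + 6) + 189)/7 = -(0 + 189)/7 = -⅐*189 = -27)
z(v) = 1/(-7 + v)
(296 + H)*(z(2) + 125) = (296 - 27)*(1/(-7 + 2) + 125) = 269*(1/(-5) + 125) = 269*(-⅕ + 125) = 269*(624/5) = 167856/5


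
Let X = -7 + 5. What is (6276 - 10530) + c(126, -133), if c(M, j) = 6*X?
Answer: -4266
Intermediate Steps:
X = -2
c(M, j) = -12 (c(M, j) = 6*(-2) = -12)
(6276 - 10530) + c(126, -133) = (6276 - 10530) - 12 = -4254 - 12 = -4266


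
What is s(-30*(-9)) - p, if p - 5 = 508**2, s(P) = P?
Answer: -257799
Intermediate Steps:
p = 258069 (p = 5 + 508**2 = 5 + 258064 = 258069)
s(-30*(-9)) - p = -30*(-9) - 1*258069 = 270 - 258069 = -257799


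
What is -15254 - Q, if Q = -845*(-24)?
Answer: -35534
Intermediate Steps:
Q = 20280
-15254 - Q = -15254 - 1*20280 = -15254 - 20280 = -35534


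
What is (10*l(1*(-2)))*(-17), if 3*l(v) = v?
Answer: 340/3 ≈ 113.33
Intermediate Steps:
l(v) = v/3
(10*l(1*(-2)))*(-17) = (10*((1*(-2))/3))*(-17) = (10*((⅓)*(-2)))*(-17) = (10*(-⅔))*(-17) = -20/3*(-17) = 340/3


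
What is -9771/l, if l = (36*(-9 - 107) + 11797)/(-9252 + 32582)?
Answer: -227957430/7621 ≈ -29912.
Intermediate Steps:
l = 7621/23330 (l = (36*(-116) + 11797)/23330 = (-4176 + 11797)*(1/23330) = 7621*(1/23330) = 7621/23330 ≈ 0.32666)
-9771/l = -9771/7621/23330 = -9771*23330/7621 = -227957430/7621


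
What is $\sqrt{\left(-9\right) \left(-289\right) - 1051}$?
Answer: $5 \sqrt{62} \approx 39.37$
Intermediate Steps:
$\sqrt{\left(-9\right) \left(-289\right) - 1051} = \sqrt{2601 - 1051} = \sqrt{1550} = 5 \sqrt{62}$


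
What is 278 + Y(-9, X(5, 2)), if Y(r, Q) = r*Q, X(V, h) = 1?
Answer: 269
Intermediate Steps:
Y(r, Q) = Q*r
278 + Y(-9, X(5, 2)) = 278 + 1*(-9) = 278 - 9 = 269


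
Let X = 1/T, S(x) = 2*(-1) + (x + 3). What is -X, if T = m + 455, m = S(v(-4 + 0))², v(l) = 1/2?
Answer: -4/1829 ≈ -0.0021870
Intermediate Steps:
v(l) = ½
S(x) = 1 + x (S(x) = -2 + (3 + x) = 1 + x)
m = 9/4 (m = (1 + ½)² = (3/2)² = 9/4 ≈ 2.2500)
T = 1829/4 (T = 9/4 + 455 = 1829/4 ≈ 457.25)
X = 4/1829 (X = 1/(1829/4) = 4/1829 ≈ 0.0021870)
-X = -1*4/1829 = -4/1829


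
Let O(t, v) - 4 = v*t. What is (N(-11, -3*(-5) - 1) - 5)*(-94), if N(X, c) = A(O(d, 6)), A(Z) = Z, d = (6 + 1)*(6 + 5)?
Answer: -43334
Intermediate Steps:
d = 77 (d = 7*11 = 77)
O(t, v) = 4 + t*v (O(t, v) = 4 + v*t = 4 + t*v)
N(X, c) = 466 (N(X, c) = 4 + 77*6 = 4 + 462 = 466)
(N(-11, -3*(-5) - 1) - 5)*(-94) = (466 - 5)*(-94) = 461*(-94) = -43334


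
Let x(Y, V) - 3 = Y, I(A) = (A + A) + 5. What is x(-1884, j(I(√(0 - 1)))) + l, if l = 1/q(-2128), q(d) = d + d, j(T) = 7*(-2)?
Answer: -8005537/4256 ≈ -1881.0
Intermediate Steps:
I(A) = 5 + 2*A (I(A) = 2*A + 5 = 5 + 2*A)
j(T) = -14
q(d) = 2*d
x(Y, V) = 3 + Y
l = -1/4256 (l = 1/(2*(-2128)) = 1/(-4256) = -1/4256 ≈ -0.00023496)
x(-1884, j(I(√(0 - 1)))) + l = (3 - 1884) - 1/4256 = -1881 - 1/4256 = -8005537/4256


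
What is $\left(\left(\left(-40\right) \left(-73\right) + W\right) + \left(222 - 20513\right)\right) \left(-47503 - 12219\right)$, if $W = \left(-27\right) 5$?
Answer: $1045493332$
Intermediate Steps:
$W = -135$
$\left(\left(\left(-40\right) \left(-73\right) + W\right) + \left(222 - 20513\right)\right) \left(-47503 - 12219\right) = \left(\left(\left(-40\right) \left(-73\right) - 135\right) + \left(222 - 20513\right)\right) \left(-47503 - 12219\right) = \left(\left(2920 - 135\right) - 20291\right) \left(-59722\right) = \left(2785 - 20291\right) \left(-59722\right) = \left(-17506\right) \left(-59722\right) = 1045493332$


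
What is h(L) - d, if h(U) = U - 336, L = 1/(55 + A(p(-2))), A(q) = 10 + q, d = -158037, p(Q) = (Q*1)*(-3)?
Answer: 11196772/71 ≈ 1.5770e+5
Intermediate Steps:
p(Q) = -3*Q (p(Q) = Q*(-3) = -3*Q)
L = 1/71 (L = 1/(55 + (10 - 3*(-2))) = 1/(55 + (10 + 6)) = 1/(55 + 16) = 1/71 ≈ 0.014085)
h(U) = -336 + U
h(L) - d = (-336 + 1/71) - 1*(-158037) = -23855/71 + 158037 = 11196772/71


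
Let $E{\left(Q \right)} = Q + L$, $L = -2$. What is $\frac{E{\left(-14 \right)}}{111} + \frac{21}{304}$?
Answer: $- \frac{2533}{33744} \approx -0.075065$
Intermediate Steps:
$E{\left(Q \right)} = -2 + Q$ ($E{\left(Q \right)} = Q - 2 = -2 + Q$)
$\frac{E{\left(-14 \right)}}{111} + \frac{21}{304} = \frac{-2 - 14}{111} + \frac{21}{304} = \left(-16\right) \frac{1}{111} + 21 \cdot \frac{1}{304} = - \frac{16}{111} + \frac{21}{304} = - \frac{2533}{33744}$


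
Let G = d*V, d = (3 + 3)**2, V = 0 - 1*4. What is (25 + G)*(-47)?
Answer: 5593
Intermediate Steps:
V = -4 (V = 0 - 4 = -4)
d = 36 (d = 6**2 = 36)
G = -144 (G = 36*(-4) = -144)
(25 + G)*(-47) = (25 - 144)*(-47) = -119*(-47) = 5593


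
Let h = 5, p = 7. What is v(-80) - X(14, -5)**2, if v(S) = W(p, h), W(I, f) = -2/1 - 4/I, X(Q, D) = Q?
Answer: -1390/7 ≈ -198.57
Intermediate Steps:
W(I, f) = -2 - 4/I (W(I, f) = -2*1 - 4/I = -2 - 4/I)
v(S) = -18/7 (v(S) = -2 - 4/7 = -18/7)
v(-80) - X(14, -5)**2 = -18/7 - 1*14**2 = -18/7 - 1*196 = -18/7 - 196 = -1390/7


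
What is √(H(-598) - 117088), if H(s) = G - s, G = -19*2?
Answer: 4*I*√7283 ≈ 341.36*I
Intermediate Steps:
G = -38
H(s) = -38 - s
√(H(-598) - 117088) = √((-38 - 1*(-598)) - 117088) = √((-38 + 598) - 117088) = √(560 - 117088) = √(-116528) = 4*I*√7283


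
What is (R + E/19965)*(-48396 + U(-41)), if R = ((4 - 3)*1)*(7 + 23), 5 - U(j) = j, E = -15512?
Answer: -5641845460/3993 ≈ -1.4129e+6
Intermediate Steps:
U(j) = 5 - j
R = 30 (R = (1*1)*30 = 1*30 = 30)
(R + E/19965)*(-48396 + U(-41)) = (30 - 15512/19965)*(-48396 + (5 - 1*(-41))) = (30 - 15512*1/19965)*(-48396 + (5 + 41)) = (30 - 15512/19965)*(-48396 + 46) = (583438/19965)*(-48350) = -5641845460/3993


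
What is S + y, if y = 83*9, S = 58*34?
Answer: 2719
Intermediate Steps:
S = 1972
y = 747
S + y = 1972 + 747 = 2719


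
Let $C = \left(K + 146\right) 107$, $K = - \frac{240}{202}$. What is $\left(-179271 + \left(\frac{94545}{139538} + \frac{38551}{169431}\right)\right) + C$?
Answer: $- \frac{391070397610940909}{2387848350678} \approx -1.6378 \cdot 10^{5}$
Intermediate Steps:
$K = - \frac{120}{101}$ ($K = \left(-240\right) \frac{1}{202} = - \frac{120}{101} \approx -1.1881$)
$C = \frac{1564982}{101}$ ($C = \left(- \frac{120}{101} + 146\right) 107 = \frac{14626}{101} \cdot 107 = \frac{1564982}{101} \approx 15495.0$)
$\left(-179271 + \left(\frac{94545}{139538} + \frac{38551}{169431}\right)\right) + C = \left(-179271 + \left(\frac{94545}{139538} + \frac{38551}{169431}\right)\right) + \frac{1564982}{101} = \left(-179271 + \frac{21398183333}{23642062878}\right) + \frac{1564982}{101} = - \frac{4238314856018605}{23642062878} + \frac{1564982}{101} = - \frac{391070397610940909}{2387848350678}$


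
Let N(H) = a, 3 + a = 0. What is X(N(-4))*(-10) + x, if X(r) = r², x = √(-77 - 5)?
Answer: -90 + I*√82 ≈ -90.0 + 9.0554*I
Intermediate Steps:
x = I*√82 (x = √(-82) = I*√82 ≈ 9.0554*I)
a = -3 (a = -3 + 0 = -3)
N(H) = -3
X(N(-4))*(-10) + x = (-3)²*(-10) + I*√82 = 9*(-10) + I*√82 = -90 + I*√82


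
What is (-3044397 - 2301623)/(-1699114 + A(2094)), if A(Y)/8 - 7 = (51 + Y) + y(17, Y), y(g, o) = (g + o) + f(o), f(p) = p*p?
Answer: -2673010/16706839 ≈ -0.15999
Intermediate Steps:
f(p) = p²
y(g, o) = g + o + o² (y(g, o) = (g + o) + o² = g + o + o²)
A(Y) = 600 + 8*Y² + 16*Y (A(Y) = 56 + 8*((51 + Y) + (17 + Y + Y²)) = 56 + 8*(68 + Y² + 2*Y) = 56 + (544 + 8*Y² + 16*Y) = 600 + 8*Y² + 16*Y)
(-3044397 - 2301623)/(-1699114 + A(2094)) = (-3044397 - 2301623)/(-1699114 + (600 + 8*2094² + 16*2094)) = -5346020/(-1699114 + (600 + 8*4384836 + 33504)) = -5346020/(-1699114 + (600 + 35078688 + 33504)) = -5346020/(-1699114 + 35112792) = -5346020/33413678 = -5346020*1/33413678 = -2673010/16706839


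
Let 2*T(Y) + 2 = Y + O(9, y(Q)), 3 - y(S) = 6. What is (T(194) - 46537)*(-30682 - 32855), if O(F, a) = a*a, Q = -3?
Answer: 5900871801/2 ≈ 2.9504e+9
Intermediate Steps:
y(S) = -3 (y(S) = 3 - 1*6 = 3 - 6 = -3)
O(F, a) = a²
T(Y) = 7/2 + Y/2 (T(Y) = -1 + (Y + (-3)²)/2 = -1 + (Y + 9)/2 = -1 + (9 + Y)/2 = -1 + (9/2 + Y/2) = 7/2 + Y/2)
(T(194) - 46537)*(-30682 - 32855) = ((7/2 + (½)*194) - 46537)*(-30682 - 32855) = ((7/2 + 97) - 46537)*(-63537) = (201/2 - 46537)*(-63537) = -92873/2*(-63537) = 5900871801/2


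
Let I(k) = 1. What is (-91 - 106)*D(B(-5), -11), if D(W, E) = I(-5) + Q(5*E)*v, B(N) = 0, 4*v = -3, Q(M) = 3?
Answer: 985/4 ≈ 246.25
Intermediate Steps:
v = -3/4 (v = (1/4)*(-3) = -3/4 ≈ -0.75000)
D(W, E) = -5/4 (D(W, E) = 1 + 3*(-3/4) = 1 - 9/4 = -5/4)
(-91 - 106)*D(B(-5), -11) = (-91 - 106)*(-5/4) = -197*(-5/4) = 985/4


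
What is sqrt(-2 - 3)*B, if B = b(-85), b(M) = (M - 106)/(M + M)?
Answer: 191*I*sqrt(5)/170 ≈ 2.5123*I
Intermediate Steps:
b(M) = (-106 + M)/(2*M) (b(M) = (-106 + M)/((2*M)) = (-106 + M)*(1/(2*M)) = (-106 + M)/(2*M))
B = 191/170 (B = (1/2)*(-106 - 85)/(-85) = (1/2)*(-1/85)*(-191) = 191/170 ≈ 1.1235)
sqrt(-2 - 3)*B = sqrt(-2 - 3)*(191/170) = sqrt(-5)*(191/170) = (I*sqrt(5))*(191/170) = 191*I*sqrt(5)/170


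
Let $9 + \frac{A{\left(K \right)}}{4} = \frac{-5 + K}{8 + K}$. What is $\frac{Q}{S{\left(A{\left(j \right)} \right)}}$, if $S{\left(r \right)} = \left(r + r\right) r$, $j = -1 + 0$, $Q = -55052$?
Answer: $- \frac{674387}{38088} \approx -17.706$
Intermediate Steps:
$j = -1$
$A{\left(K \right)} = -36 + \frac{4 \left(-5 + K\right)}{8 + K}$ ($A{\left(K \right)} = -36 + 4 \frac{-5 + K}{8 + K} = -36 + \frac{4 \left(-5 + K\right)}{8 + K}$)
$S{\left(r \right)} = 2 r^{2}$ ($S{\left(r \right)} = 2 r r = 2 r^{2}$)
$\frac{Q}{S{\left(A{\left(j \right)} \right)}} = - \frac{55052}{2 \left(\frac{4 \left(-77 - -8\right)}{8 - 1}\right)^{2}} = - \frac{55052}{2 \left(\frac{4 \left(-77 + 8\right)}{7}\right)^{2}} = - \frac{55052}{2 \left(4 \cdot \frac{1}{7} \left(-69\right)\right)^{2}} = - \frac{55052}{2 \left(- \frac{276}{7}\right)^{2}} = - \frac{55052}{2 \cdot \frac{76176}{49}} = - \frac{55052}{\frac{152352}{49}} = \left(-55052\right) \frac{49}{152352} = - \frac{674387}{38088}$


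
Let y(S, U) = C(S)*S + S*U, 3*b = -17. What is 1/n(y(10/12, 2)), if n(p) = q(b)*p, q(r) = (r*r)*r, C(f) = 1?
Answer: -54/24565 ≈ -0.0021982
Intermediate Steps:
b = -17/3 (b = (⅓)*(-17) = -17/3 ≈ -5.6667)
q(r) = r³ (q(r) = r²*r = r³)
y(S, U) = S + S*U (y(S, U) = 1*S + S*U = S + S*U)
n(p) = -4913*p/27 (n(p) = (-17/3)³*p = -4913*p/27)
1/n(y(10/12, 2)) = 1/(-4913*10/12*(1 + 2)/27) = 1/(-4913*10*(1/12)*3/27) = 1/(-24565*3/162) = 1/(-4913/27*5/2) = 1/(-24565/54) = -54/24565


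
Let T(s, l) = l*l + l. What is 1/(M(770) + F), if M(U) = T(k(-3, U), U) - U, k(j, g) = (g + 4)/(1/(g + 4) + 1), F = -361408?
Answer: 1/231492 ≈ 4.3198e-6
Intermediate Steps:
k(j, g) = (4 + g)/(1 + 1/(4 + g)) (k(j, g) = (4 + g)/(1/(4 + g) + 1) = (4 + g)/(1 + 1/(4 + g)))
T(s, l) = l + l² (T(s, l) = l² + l = l + l²)
M(U) = -U + U*(1 + U) (M(U) = U*(1 + U) - U = -U + U*(1 + U))
1/(M(770) + F) = 1/(770² - 361408) = 1/(592900 - 361408) = 1/231492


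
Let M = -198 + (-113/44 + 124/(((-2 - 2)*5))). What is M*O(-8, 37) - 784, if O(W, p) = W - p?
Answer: 374905/44 ≈ 8520.6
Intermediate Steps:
M = -45489/220 (M = -198 + (-113*1/44 + 124/((-4*5))) = -198 + (-113/44 + 124/(-20)) = -198 + (-113/44 + 124*(-1/20)) = -198 + (-113/44 - 31/5) = -198 - 1929/220 = -45489/220 ≈ -206.77)
M*O(-8, 37) - 784 = -45489*(-8 - 1*37)/220 - 784 = -45489*(-8 - 37)/220 - 784 = -45489/220*(-45) - 784 = 409401/44 - 784 = 374905/44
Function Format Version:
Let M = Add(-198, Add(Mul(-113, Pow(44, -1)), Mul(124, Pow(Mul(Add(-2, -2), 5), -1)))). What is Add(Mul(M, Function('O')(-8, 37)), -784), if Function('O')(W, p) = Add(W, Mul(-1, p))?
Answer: Rational(374905, 44) ≈ 8520.6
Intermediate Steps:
M = Rational(-45489, 220) (M = Add(-198, Add(Mul(-113, Rational(1, 44)), Mul(124, Pow(Mul(-4, 5), -1)))) = Add(-198, Add(Rational(-113, 44), Mul(124, Pow(-20, -1)))) = Add(-198, Add(Rational(-113, 44), Mul(124, Rational(-1, 20)))) = Add(-198, Add(Rational(-113, 44), Rational(-31, 5))) = Add(-198, Rational(-1929, 220)) = Rational(-45489, 220) ≈ -206.77)
Add(Mul(M, Function('O')(-8, 37)), -784) = Add(Mul(Rational(-45489, 220), Add(-8, Mul(-1, 37))), -784) = Add(Mul(Rational(-45489, 220), Add(-8, -37)), -784) = Add(Mul(Rational(-45489, 220), -45), -784) = Add(Rational(409401, 44), -784) = Rational(374905, 44)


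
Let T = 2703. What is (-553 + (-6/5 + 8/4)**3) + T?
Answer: 268814/125 ≈ 2150.5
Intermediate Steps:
(-553 + (-6/5 + 8/4)**3) + T = (-553 + (-6/5 + 8/4)**3) + 2703 = (-553 + (-6*1/5 + 8*(1/4))**3) + 2703 = (-553 + (-6/5 + 2)**3) + 2703 = (-553 + (4/5)**3) + 2703 = (-553 + 64/125) + 2703 = -69061/125 + 2703 = 268814/125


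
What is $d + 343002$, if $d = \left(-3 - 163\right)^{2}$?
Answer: $370558$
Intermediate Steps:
$d = 27556$ ($d = \left(-166\right)^{2} = 27556$)
$d + 343002 = 27556 + 343002 = 370558$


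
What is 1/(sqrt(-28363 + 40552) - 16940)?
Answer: -16940/286951411 - sqrt(12189)/286951411 ≈ -5.9419e-5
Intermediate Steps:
1/(sqrt(-28363 + 40552) - 16940) = 1/(sqrt(12189) - 16940) = 1/(-16940 + sqrt(12189))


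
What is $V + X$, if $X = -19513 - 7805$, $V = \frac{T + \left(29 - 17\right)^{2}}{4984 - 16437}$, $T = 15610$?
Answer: $- \frac{312888808}{11453} \approx -27319.0$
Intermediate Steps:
$V = - \frac{15754}{11453}$ ($V = \frac{15610 + \left(29 - 17\right)^{2}}{4984 - 16437} = \frac{15610 + 12^{2}}{-11453} = \left(15610 + 144\right) \left(- \frac{1}{11453}\right) = 15754 \left(- \frac{1}{11453}\right) = - \frac{15754}{11453} \approx -1.3755$)
$X = -27318$
$V + X = - \frac{15754}{11453} - 27318 = - \frac{312888808}{11453}$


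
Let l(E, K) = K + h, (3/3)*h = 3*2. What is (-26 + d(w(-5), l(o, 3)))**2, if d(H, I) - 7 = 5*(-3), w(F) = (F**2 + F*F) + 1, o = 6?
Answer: 1156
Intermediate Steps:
h = 6 (h = 3*2 = 6)
l(E, K) = 6 + K (l(E, K) = K + 6 = 6 + K)
w(F) = 1 + 2*F**2 (w(F) = (F**2 + F**2) + 1 = 2*F**2 + 1 = 1 + 2*F**2)
d(H, I) = -8 (d(H, I) = 7 + 5*(-3) = 7 - 15 = -8)
(-26 + d(w(-5), l(o, 3)))**2 = (-26 - 8)**2 = (-34)**2 = 1156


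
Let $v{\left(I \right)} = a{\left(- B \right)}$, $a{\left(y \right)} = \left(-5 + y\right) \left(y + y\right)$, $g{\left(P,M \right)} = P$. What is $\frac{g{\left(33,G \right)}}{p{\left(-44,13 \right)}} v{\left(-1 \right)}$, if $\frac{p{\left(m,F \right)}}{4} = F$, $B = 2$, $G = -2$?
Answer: $\frac{231}{13} \approx 17.769$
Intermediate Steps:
$p{\left(m,F \right)} = 4 F$
$a{\left(y \right)} = 2 y \left(-5 + y\right)$ ($a{\left(y \right)} = \left(-5 + y\right) 2 y = 2 y \left(-5 + y\right)$)
$v{\left(I \right)} = 28$ ($v{\left(I \right)} = 2 \left(\left(-1\right) 2\right) \left(-5 - 2\right) = 2 \left(-2\right) \left(-5 - 2\right) = 2 \left(-2\right) \left(-7\right) = 28$)
$\frac{g{\left(33,G \right)}}{p{\left(-44,13 \right)}} v{\left(-1 \right)} = \frac{33}{4 \cdot 13} \cdot 28 = \frac{33}{52} \cdot 28 = \frac{231}{13}$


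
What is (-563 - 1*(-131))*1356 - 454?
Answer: -586246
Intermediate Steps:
(-563 - 1*(-131))*1356 - 454 = (-563 + 131)*1356 - 454 = -432*1356 - 454 = -585792 - 454 = -586246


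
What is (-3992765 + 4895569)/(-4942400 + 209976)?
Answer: -225701/1183106 ≈ -0.19077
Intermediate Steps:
(-3992765 + 4895569)/(-4942400 + 209976) = 902804/(-4732424) = 902804*(-1/4732424) = -225701/1183106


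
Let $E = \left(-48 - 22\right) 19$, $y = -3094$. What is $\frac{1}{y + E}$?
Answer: $- \frac{1}{4424} \approx -0.00022604$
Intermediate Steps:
$E = -1330$ ($E = \left(-70\right) 19 = -1330$)
$\frac{1}{y + E} = \frac{1}{-3094 - 1330} = \frac{1}{-4424} = - \frac{1}{4424}$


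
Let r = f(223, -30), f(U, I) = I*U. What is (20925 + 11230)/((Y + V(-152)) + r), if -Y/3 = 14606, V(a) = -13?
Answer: -32155/50521 ≈ -0.63647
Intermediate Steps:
Y = -43818 (Y = -3*14606 = -43818)
r = -6690 (r = -30*223 = -6690)
(20925 + 11230)/((Y + V(-152)) + r) = (20925 + 11230)/((-43818 - 13) - 6690) = 32155/(-43831 - 6690) = 32155/(-50521) = 32155*(-1/50521) = -32155/50521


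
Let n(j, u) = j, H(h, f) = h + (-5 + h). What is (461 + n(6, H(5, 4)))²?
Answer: 218089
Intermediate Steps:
H(h, f) = -5 + 2*h
(461 + n(6, H(5, 4)))² = (461 + 6)² = 467² = 218089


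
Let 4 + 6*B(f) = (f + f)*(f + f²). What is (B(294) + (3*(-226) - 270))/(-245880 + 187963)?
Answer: -25495774/173751 ≈ -146.74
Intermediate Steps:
B(f) = -⅔ + f*(f + f²)/3 (B(f) = -⅔ + ((f + f)*(f + f²))/6 = -⅔ + ((2*f)*(f + f²))/6 = -⅔ + (2*f*(f + f²))/6 = -⅔ + f*(f + f²)/3)
(B(294) + (3*(-226) - 270))/(-245880 + 187963) = ((-⅔ + (⅓)*294² + (⅓)*294³) + (3*(-226) - 270))/(-245880 + 187963) = ((-⅔ + (⅓)*86436 + (⅓)*25412184) + (-678 - 270))/(-57917) = ((-⅔ + 28812 + 8470728) - 948)*(-1/57917) = (25498618/3 - 948)*(-1/57917) = (25495774/3)*(-1/57917) = -25495774/173751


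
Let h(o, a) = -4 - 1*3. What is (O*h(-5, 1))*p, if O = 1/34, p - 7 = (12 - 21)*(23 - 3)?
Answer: 1211/34 ≈ 35.618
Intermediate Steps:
h(o, a) = -7 (h(o, a) = -4 - 3 = -7)
p = -173 (p = 7 + (12 - 21)*(23 - 3) = 7 - 9*20 = 7 - 180 = -173)
O = 1/34 ≈ 0.029412
(O*h(-5, 1))*p = ((1/34)*(-7))*(-173) = -7/34*(-173) = 1211/34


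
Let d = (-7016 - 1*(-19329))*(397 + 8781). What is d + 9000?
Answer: 113017714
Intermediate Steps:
d = 113008714 (d = (-7016 + 19329)*9178 = 12313*9178 = 113008714)
d + 9000 = 113008714 + 9000 = 113017714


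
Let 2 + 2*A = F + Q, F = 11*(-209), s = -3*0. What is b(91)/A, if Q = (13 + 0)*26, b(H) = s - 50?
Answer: 100/1963 ≈ 0.050942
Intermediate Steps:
s = 0
b(H) = -50 (b(H) = 0 - 50 = -50)
F = -2299
Q = 338 (Q = 13*26 = 338)
A = -1963/2 (A = -1 + (-2299 + 338)/2 = -1 + (½)*(-1961) = -1 - 1961/2 = -1963/2 ≈ -981.50)
b(91)/A = -50/(-1963/2) = -50*(-2/1963) = 100/1963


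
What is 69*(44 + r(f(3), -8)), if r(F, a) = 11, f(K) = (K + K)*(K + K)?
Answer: 3795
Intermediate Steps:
f(K) = 4*K² (f(K) = (2*K)*(2*K) = 4*K²)
69*(44 + r(f(3), -8)) = 69*(44 + 11) = 69*55 = 3795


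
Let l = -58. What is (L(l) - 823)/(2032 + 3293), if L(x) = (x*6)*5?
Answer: -2563/5325 ≈ -0.48131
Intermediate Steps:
L(x) = 30*x (L(x) = (6*x)*5 = 30*x)
(L(l) - 823)/(2032 + 3293) = (30*(-58) - 823)/(2032 + 3293) = (-1740 - 823)/5325 = -2563*1/5325 = -2563/5325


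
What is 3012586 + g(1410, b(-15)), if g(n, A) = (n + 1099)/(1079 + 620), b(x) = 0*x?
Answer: 5118386123/1699 ≈ 3.0126e+6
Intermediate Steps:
b(x) = 0
g(n, A) = 1099/1699 + n/1699 (g(n, A) = (1099 + n)/1699 = (1099 + n)*(1/1699) = 1099/1699 + n/1699)
3012586 + g(1410, b(-15)) = 3012586 + (1099/1699 + (1/1699)*1410) = 3012586 + (1099/1699 + 1410/1699) = 3012586 + 2509/1699 = 5118386123/1699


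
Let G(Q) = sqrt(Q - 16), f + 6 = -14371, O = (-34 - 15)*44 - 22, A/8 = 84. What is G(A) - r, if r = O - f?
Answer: -12199 + 4*sqrt(41) ≈ -12173.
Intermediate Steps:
A = 672 (A = 8*84 = 672)
O = -2178 (O = -49*44 - 22 = -2156 - 22 = -2178)
f = -14377 (f = -6 - 14371 = -14377)
r = 12199 (r = -2178 - 1*(-14377) = -2178 + 14377 = 12199)
G(Q) = sqrt(-16 + Q)
G(A) - r = sqrt(-16 + 672) - 1*12199 = sqrt(656) - 12199 = 4*sqrt(41) - 12199 = -12199 + 4*sqrt(41)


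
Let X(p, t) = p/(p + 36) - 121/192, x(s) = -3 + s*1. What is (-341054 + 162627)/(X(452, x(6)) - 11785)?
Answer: 2089737024/138022453 ≈ 15.141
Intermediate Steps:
x(s) = -3 + s
X(p, t) = -121/192 + p/(36 + p) (X(p, t) = p/(36 + p) - 121*1/192 = p/(36 + p) - 121/192 = -121/192 + p/(36 + p))
(-341054 + 162627)/(X(452, x(6)) - 11785) = (-341054 + 162627)/((-4356 + 71*452)/(192*(36 + 452)) - 11785) = -178427/((1/192)*(-4356 + 32092)/488 - 11785) = -178427/((1/192)*(1/488)*27736 - 11785) = -178427/(3467/11712 - 11785) = -178427/(-138022453/11712) = -178427*(-11712/138022453) = 2089737024/138022453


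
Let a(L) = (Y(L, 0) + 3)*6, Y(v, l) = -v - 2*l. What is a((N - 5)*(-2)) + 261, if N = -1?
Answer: 207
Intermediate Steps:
a(L) = 18 - 6*L (a(L) = ((-L - 2*0) + 3)*6 = ((-L + 0) + 3)*6 = (-L + 3)*6 = (3 - L)*6 = 18 - 6*L)
a((N - 5)*(-2)) + 261 = (18 - 6*(-1 - 5)*(-2)) + 261 = (18 - (-36)*(-2)) + 261 = (18 - 6*12) + 261 = (18 - 72) + 261 = -54 + 261 = 207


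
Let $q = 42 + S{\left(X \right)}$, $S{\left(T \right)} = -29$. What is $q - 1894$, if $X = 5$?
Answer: $-1881$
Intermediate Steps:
$q = 13$ ($q = 42 - 29 = 13$)
$q - 1894 = 13 - 1894 = -1881$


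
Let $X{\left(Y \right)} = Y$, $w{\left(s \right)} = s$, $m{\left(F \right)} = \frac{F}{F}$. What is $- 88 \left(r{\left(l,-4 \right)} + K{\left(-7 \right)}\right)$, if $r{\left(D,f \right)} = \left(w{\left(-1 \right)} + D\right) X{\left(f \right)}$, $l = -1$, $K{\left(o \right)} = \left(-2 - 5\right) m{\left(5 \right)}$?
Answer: $-88$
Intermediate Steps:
$m{\left(F \right)} = 1$
$K{\left(o \right)} = -7$ ($K{\left(o \right)} = \left(-2 - 5\right) 1 = \left(-7\right) 1 = -7$)
$r{\left(D,f \right)} = f \left(-1 + D\right)$ ($r{\left(D,f \right)} = \left(-1 + D\right) f = f \left(-1 + D\right)$)
$- 88 \left(r{\left(l,-4 \right)} + K{\left(-7 \right)}\right) = - 88 \left(- 4 \left(-1 - 1\right) - 7\right) = - 88 \left(\left(-4\right) \left(-2\right) - 7\right) = - 88 \left(8 - 7\right) = \left(-88\right) 1 = -88$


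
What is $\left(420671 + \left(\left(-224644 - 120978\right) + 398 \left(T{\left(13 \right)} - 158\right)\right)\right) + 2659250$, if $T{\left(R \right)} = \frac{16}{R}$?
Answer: $\frac{34734763}{13} \approx 2.6719 \cdot 10^{6}$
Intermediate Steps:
$\left(420671 + \left(\left(-224644 - 120978\right) + 398 \left(T{\left(13 \right)} - 158\right)\right)\right) + 2659250 = \left(420671 + \left(\left(-224644 - 120978\right) + 398 \left(\frac{16}{13} - 158\right)\right)\right) + 2659250 = \left(420671 - \left(345622 - 398 \left(16 \cdot \frac{1}{13} - 158\right)\right)\right) + 2659250 = \left(420671 - \left(345622 - 398 \left(\frac{16}{13} - 158\right)\right)\right) + 2659250 = \left(420671 + \left(-345622 + 398 \left(- \frac{2038}{13}\right)\right)\right) + 2659250 = \left(420671 - \frac{5304210}{13}\right) + 2659250 = \frac{164513}{13} + 2659250 = \frac{34734763}{13}$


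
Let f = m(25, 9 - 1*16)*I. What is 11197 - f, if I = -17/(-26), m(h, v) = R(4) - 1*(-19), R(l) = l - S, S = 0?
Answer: 290731/26 ≈ 11182.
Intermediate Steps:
R(l) = l (R(l) = l - 1*0 = l + 0 = l)
m(h, v) = 23 (m(h, v) = 4 - 1*(-19) = 4 + 19 = 23)
I = 17/26 (I = -17*(-1/26) = 17/26 ≈ 0.65385)
f = 391/26 (f = 23*(17/26) = 391/26 ≈ 15.038)
11197 - f = 11197 - 1*391/26 = 11197 - 391/26 = 290731/26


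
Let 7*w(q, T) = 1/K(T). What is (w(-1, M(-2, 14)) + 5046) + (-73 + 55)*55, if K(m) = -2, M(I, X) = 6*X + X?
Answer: 56783/14 ≈ 4055.9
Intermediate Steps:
M(I, X) = 7*X
w(q, T) = -1/14 (w(q, T) = (⅐)/(-2) = (⅐)*(-½) = -1/14)
(w(-1, M(-2, 14)) + 5046) + (-73 + 55)*55 = (-1/14 + 5046) + (-73 + 55)*55 = 70643/14 - 18*55 = 70643/14 - 990 = 56783/14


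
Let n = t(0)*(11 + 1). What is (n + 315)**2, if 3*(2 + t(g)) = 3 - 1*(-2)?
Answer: 96721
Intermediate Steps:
t(g) = -1/3 (t(g) = -2 + (3 - 1*(-2))/3 = -2 + (3 + 2)/3 = -2 + (1/3)*5 = -2 + 5/3 = -1/3)
n = -4 (n = -(11 + 1)/3 = -1/3*12 = -4)
(n + 315)**2 = (-4 + 315)**2 = 311**2 = 96721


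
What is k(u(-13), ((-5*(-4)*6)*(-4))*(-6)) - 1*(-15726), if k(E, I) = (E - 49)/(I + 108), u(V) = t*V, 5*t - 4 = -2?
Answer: 234946169/14940 ≈ 15726.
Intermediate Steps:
t = ⅖ (t = ⅘ + (⅕)*(-2) = ⅘ - ⅖ = ⅖ ≈ 0.40000)
u(V) = 2*V/5
k(E, I) = (-49 + E)/(108 + I)
k(u(-13), ((-5*(-4)*6)*(-4))*(-6)) - 1*(-15726) = (-49 + (⅖)*(-13))/(108 + ((-5*(-4)*6)*(-4))*(-6)) - 1*(-15726) = (-49 - 26/5)/(108 + ((20*6)*(-4))*(-6)) + 15726 = -271/5/(108 + (120*(-4))*(-6)) + 15726 = -271/5/(108 - 480*(-6)) + 15726 = -271/5/(108 + 2880) + 15726 = -271/5/2988 + 15726 = (1/2988)*(-271/5) + 15726 = -271/14940 + 15726 = 234946169/14940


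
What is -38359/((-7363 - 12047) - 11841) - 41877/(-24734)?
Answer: 2257469633/772962234 ≈ 2.9205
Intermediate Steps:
-38359/((-7363 - 12047) - 11841) - 41877/(-24734) = -38359/(-19410 - 11841) - 41877*(-1/24734) = -38359/(-31251) + 41877/24734 = -38359*(-1/31251) + 41877/24734 = 38359/31251 + 41877/24734 = 2257469633/772962234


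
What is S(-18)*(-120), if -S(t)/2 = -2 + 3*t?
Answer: -13440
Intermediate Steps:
S(t) = 4 - 6*t (S(t) = -2*(-2 + 3*t) = 4 - 6*t)
S(-18)*(-120) = (4 - 6*(-18))*(-120) = (4 + 108)*(-120) = 112*(-120) = -13440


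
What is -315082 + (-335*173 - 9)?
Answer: -373046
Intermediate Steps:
-315082 + (-335*173 - 9) = -315082 + (-57955 - 9) = -315082 - 57964 = -373046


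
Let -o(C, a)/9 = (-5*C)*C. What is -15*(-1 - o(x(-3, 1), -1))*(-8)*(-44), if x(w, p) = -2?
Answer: 955680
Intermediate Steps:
o(C, a) = 45*C**2 (o(C, a) = -9*(-5*C)*C = -(-45)*C**2 = 45*C**2)
-15*(-1 - o(x(-3, 1), -1))*(-8)*(-44) = -15*(-1 - 45*(-2)**2)*(-8)*(-44) = -15*(-1 - 45*4)*(-8)*(-44) = -15*(-1 - 1*180)*(-8)*(-44) = -15*(-1 - 180)*(-8)*(-44) = -(-2715)*(-8)*(-44) = -15*1448*(-44) = -21720*(-44) = 955680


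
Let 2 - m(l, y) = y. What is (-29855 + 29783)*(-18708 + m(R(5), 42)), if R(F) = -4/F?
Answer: 1349856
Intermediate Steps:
m(l, y) = 2 - y
(-29855 + 29783)*(-18708 + m(R(5), 42)) = (-29855 + 29783)*(-18708 + (2 - 1*42)) = -72*(-18708 + (2 - 42)) = -72*(-18708 - 40) = -72*(-18748) = 1349856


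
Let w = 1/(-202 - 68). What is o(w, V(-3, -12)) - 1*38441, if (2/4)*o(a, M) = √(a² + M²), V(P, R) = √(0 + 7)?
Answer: -38441 + √510301/135 ≈ -38436.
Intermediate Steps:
V(P, R) = √7
w = -1/270 (w = 1/(-270) = -1/270 ≈ -0.0037037)
o(a, M) = 2*√(M² + a²) (o(a, M) = 2*√(a² + M²) = 2*√(M² + a²))
o(w, V(-3, -12)) - 1*38441 = 2*√((√7)² + (-1/270)²) - 1*38441 = 2*√(7 + 1/72900) - 38441 = 2*√(510301/72900) - 38441 = 2*(√510301/270) - 38441 = √510301/135 - 38441 = -38441 + √510301/135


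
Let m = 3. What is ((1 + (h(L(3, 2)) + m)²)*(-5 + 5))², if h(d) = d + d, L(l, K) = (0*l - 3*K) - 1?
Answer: 0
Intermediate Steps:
L(l, K) = -1 - 3*K (L(l, K) = (0 - 3*K) - 1 = -3*K - 1 = -1 - 3*K)
h(d) = 2*d
((1 + (h(L(3, 2)) + m)²)*(-5 + 5))² = ((1 + (2*(-1 - 3*2) + 3)²)*(-5 + 5))² = ((1 + (2*(-1 - 6) + 3)²)*0)² = ((1 + (2*(-7) + 3)²)*0)² = ((1 + (-14 + 3)²)*0)² = ((1 + (-11)²)*0)² = ((1 + 121)*0)² = (122*0)² = 0² = 0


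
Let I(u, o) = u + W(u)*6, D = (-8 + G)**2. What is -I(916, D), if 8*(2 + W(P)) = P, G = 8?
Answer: -1591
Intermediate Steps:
W(P) = -2 + P/8
D = 0 (D = (-8 + 8)**2 = 0**2 = 0)
I(u, o) = -12 + 7*u/4 (I(u, o) = u + (-2 + u/8)*6 = u + (-12 + 3*u/4) = -12 + 7*u/4)
-I(916, D) = -(-12 + (7/4)*916) = -(-12 + 1603) = -1*1591 = -1591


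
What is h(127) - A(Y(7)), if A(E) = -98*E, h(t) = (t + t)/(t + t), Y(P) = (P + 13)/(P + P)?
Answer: 141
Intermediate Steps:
Y(P) = (13 + P)/(2*P) (Y(P) = (13 + P)/((2*P)) = (13 + P)*(1/(2*P)) = (13 + P)/(2*P))
h(t) = 1 (h(t) = (2*t)/((2*t)) = (2*t)*(1/(2*t)) = 1)
h(127) - A(Y(7)) = 1 - (-98)*(½)*(13 + 7)/7 = 1 - (-98)*(½)*(⅐)*20 = 1 - (-98)*10/7 = 1 - 1*(-140) = 1 + 140 = 141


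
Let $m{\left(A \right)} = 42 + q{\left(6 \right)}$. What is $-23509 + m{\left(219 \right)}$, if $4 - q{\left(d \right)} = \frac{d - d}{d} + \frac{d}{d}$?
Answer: $-23464$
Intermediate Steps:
$q{\left(d \right)} = 3$ ($q{\left(d \right)} = 4 - \left(\frac{d - d}{d} + \frac{d}{d}\right) = 4 - \left(\frac{0}{d} + 1\right) = 4 - \left(0 + 1\right) = 4 - 1 = 3$)
$m{\left(A \right)} = 45$ ($m{\left(A \right)} = 42 + 3 = 45$)
$-23509 + m{\left(219 \right)} = -23509 + 45 = -23464$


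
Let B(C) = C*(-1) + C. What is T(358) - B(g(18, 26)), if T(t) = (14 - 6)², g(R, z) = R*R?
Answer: 64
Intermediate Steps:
g(R, z) = R²
B(C) = 0 (B(C) = -C + C = 0)
T(t) = 64 (T(t) = 8² = 64)
T(358) - B(g(18, 26)) = 64 - 1*0 = 64 + 0 = 64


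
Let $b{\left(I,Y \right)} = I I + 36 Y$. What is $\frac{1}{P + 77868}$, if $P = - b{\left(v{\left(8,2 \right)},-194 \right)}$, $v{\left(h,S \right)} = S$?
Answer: $\frac{1}{84848} \approx 1.1786 \cdot 10^{-5}$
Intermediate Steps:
$b{\left(I,Y \right)} = I^{2} + 36 Y$
$P = 6980$ ($P = - (2^{2} + 36 \left(-194\right)) = - (4 - 6984) = \left(-1\right) \left(-6980\right) = 6980$)
$\frac{1}{P + 77868} = \frac{1}{6980 + 77868} = \frac{1}{84848}$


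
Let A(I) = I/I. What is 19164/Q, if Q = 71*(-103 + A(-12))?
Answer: -3194/1207 ≈ -2.6462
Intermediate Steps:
A(I) = 1
Q = -7242 (Q = 71*(-103 + 1) = 71*(-102) = -7242)
19164/Q = 19164/(-7242) = 19164*(-1/7242) = -3194/1207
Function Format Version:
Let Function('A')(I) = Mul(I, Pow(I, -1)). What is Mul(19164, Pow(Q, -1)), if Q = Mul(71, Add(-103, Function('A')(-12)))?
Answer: Rational(-3194, 1207) ≈ -2.6462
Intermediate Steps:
Function('A')(I) = 1
Q = -7242 (Q = Mul(71, Add(-103, 1)) = Mul(71, -102) = -7242)
Mul(19164, Pow(Q, -1)) = Mul(19164, Pow(-7242, -1)) = Mul(19164, Rational(-1, 7242)) = Rational(-3194, 1207)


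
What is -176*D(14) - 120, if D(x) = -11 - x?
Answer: 4280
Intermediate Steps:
-176*D(14) - 120 = -176*(-11 - 1*14) - 120 = -176*(-11 - 14) - 120 = -176*(-25) - 120 = 4400 - 120 = 4280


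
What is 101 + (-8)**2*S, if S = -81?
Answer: -5083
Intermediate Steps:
101 + (-8)**2*S = 101 + (-8)**2*(-81) = 101 + 64*(-81) = 101 - 5184 = -5083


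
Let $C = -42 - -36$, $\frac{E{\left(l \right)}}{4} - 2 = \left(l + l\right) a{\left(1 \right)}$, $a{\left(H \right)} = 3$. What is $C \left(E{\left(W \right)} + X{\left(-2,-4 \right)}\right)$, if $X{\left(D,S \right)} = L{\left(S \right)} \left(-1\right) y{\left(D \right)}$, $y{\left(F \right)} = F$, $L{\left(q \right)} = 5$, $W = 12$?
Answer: $-1836$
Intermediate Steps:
$E{\left(l \right)} = 8 + 24 l$ ($E{\left(l \right)} = 8 + 4 \left(l + l\right) 3 = 8 + 4 \cdot 2 l 3 = 8 + 4 \cdot 6 l = 8 + 24 l$)
$X{\left(D,S \right)} = - 5 D$ ($X{\left(D,S \right)} = 5 \left(-1\right) D = - 5 D$)
$C = -6$ ($C = -42 + 36 = -6$)
$C \left(E{\left(W \right)} + X{\left(-2,-4 \right)}\right) = - 6 \left(\left(8 + 24 \cdot 12\right) - -10\right) = - 6 \left(\left(8 + 288\right) + 10\right) = - 6 \left(296 + 10\right) = \left(-6\right) 306 = -1836$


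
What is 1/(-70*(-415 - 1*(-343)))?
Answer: 1/5040 ≈ 0.00019841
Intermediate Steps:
1/(-70*(-415 - 1*(-343))) = 1/(-70*(-415 + 343)) = 1/(-70*(-72)) = 1/5040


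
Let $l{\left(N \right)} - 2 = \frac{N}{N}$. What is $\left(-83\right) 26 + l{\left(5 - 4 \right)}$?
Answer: $-2155$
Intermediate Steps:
$l{\left(N \right)} = 3$ ($l{\left(N \right)} = 2 + \frac{N}{N} = 2 + 1 = 3$)
$\left(-83\right) 26 + l{\left(5 - 4 \right)} = \left(-83\right) 26 + 3 = -2158 + 3 = -2155$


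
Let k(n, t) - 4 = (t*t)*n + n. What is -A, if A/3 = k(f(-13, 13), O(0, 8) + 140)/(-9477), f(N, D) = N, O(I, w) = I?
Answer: -254809/3159 ≈ -80.661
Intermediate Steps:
k(n, t) = 4 + n + n*t**2 (k(n, t) = 4 + ((t*t)*n + n) = 4 + (t**2*n + n) = 4 + (n*t**2 + n) = 4 + (n + n*t**2) = 4 + n + n*t**2)
A = 254809/3159 (A = 3*((4 - 13 - 13*(0 + 140)**2)/(-9477)) = 3*((4 - 13 - 13*140**2)*(-1/9477)) = 3*((4 - 13 - 13*19600)*(-1/9477)) = 3*((4 - 13 - 254800)*(-1/9477)) = 3*(-254809*(-1/9477)) = 3*(254809/9477) = 254809/3159 ≈ 80.661)
-A = -1*254809/3159 = -254809/3159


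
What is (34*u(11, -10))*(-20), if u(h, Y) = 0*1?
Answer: 0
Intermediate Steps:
u(h, Y) = 0
(34*u(11, -10))*(-20) = (34*0)*(-20) = 0*(-20) = 0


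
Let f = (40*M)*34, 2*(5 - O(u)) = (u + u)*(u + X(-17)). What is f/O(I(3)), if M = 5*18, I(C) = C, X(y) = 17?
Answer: -24480/11 ≈ -2225.5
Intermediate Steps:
M = 90
O(u) = 5 - u*(17 + u) (O(u) = 5 - (u + u)*(u + 17)/2 = 5 - 2*u*(17 + u)/2 = 5 - u*(17 + u))
f = 122400 (f = (40*90)*34 = 3600*34 = 122400)
f/O(I(3)) = 122400/(5 - 1*3² - 17*3) = 122400/(5 - 1*9 - 51) = 122400/(5 - 9 - 51) = 122400/(-55) = 122400*(-1/55) = -24480/11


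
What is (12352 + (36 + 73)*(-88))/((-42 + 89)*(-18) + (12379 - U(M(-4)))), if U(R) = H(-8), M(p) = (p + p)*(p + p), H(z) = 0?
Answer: 2760/11533 ≈ 0.23931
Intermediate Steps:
M(p) = 4*p² (M(p) = (2*p)*(2*p) = 4*p²)
U(R) = 0
(12352 + (36 + 73)*(-88))/((-42 + 89)*(-18) + (12379 - U(M(-4)))) = (12352 + (36 + 73)*(-88))/((-42 + 89)*(-18) + (12379 - 1*0)) = (12352 + 109*(-88))/(47*(-18) + (12379 + 0)) = (12352 - 9592)/(-846 + 12379) = 2760/11533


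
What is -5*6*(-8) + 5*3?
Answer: 255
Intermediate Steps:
-5*6*(-8) + 5*3 = -30*(-8) + 15 = 240 + 15 = 255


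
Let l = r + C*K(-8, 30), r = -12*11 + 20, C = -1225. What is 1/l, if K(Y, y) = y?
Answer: -1/36862 ≈ -2.7128e-5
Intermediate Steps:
r = -112 (r = -132 + 20 = -112)
l = -36862 (l = -112 - 1225*30 = -112 - 36750 = -36862)
1/l = 1/(-36862) = -1/36862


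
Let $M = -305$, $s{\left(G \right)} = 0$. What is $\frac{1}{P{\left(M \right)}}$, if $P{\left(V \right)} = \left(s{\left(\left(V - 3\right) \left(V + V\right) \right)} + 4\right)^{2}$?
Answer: $\frac{1}{16} \approx 0.0625$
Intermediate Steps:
$P{\left(V \right)} = 16$ ($P{\left(V \right)} = \left(0 + 4\right)^{2} = 4^{2} = 16$)
$\frac{1}{P{\left(M \right)}} = \frac{1}{16}$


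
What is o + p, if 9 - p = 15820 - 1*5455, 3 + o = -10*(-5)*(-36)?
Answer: -12159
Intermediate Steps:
o = -1803 (o = -3 - 10*(-5)*(-36) = -3 + 50*(-36) = -3 - 1800 = -1803)
p = -10356 (p = 9 - (15820 - 1*5455) = 9 - (15820 - 5455) = 9 - 1*10365 = 9 - 10365 = -10356)
o + p = -1803 - 10356 = -12159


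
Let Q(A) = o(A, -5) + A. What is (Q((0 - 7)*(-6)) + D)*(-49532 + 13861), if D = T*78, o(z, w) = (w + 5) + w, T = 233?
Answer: -649604581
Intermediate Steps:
o(z, w) = 5 + 2*w (o(z, w) = (5 + w) + w = 5 + 2*w)
D = 18174 (D = 233*78 = 18174)
Q(A) = -5 + A (Q(A) = (5 + 2*(-5)) + A = (5 - 10) + A = -5 + A)
(Q((0 - 7)*(-6)) + D)*(-49532 + 13861) = ((-5 + (0 - 7)*(-6)) + 18174)*(-49532 + 13861) = ((-5 - 7*(-6)) + 18174)*(-35671) = ((-5 + 42) + 18174)*(-35671) = (37 + 18174)*(-35671) = 18211*(-35671) = -649604581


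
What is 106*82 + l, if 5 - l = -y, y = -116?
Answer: 8581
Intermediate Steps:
l = -111 (l = 5 - (-1)*(-116) = 5 - 1*116 = 5 - 116 = -111)
106*82 + l = 106*82 - 111 = 8692 - 111 = 8581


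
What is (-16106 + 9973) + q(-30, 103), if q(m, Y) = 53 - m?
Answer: -6050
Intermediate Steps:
(-16106 + 9973) + q(-30, 103) = (-16106 + 9973) + (53 - 1*(-30)) = -6133 + (53 + 30) = -6133 + 83 = -6050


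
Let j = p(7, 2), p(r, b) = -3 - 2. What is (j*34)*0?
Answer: 0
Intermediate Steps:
p(r, b) = -5
j = -5
(j*34)*0 = -5*34*0 = -170*0 = 0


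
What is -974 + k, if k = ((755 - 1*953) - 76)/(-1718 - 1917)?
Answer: -3540216/3635 ≈ -973.92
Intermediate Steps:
k = 274/3635 (k = ((755 - 953) - 76)/(-3635) = (-198 - 76)*(-1/3635) = -274*(-1/3635) = 274/3635 ≈ 0.075378)
-974 + k = -974 + 274/3635 = -3540216/3635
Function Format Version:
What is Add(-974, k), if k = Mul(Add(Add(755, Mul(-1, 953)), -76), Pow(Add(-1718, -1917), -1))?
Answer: Rational(-3540216, 3635) ≈ -973.92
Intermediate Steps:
k = Rational(274, 3635) (k = Mul(Add(Add(755, -953), -76), Pow(-3635, -1)) = Mul(Add(-198, -76), Rational(-1, 3635)) = Mul(-274, Rational(-1, 3635)) = Rational(274, 3635) ≈ 0.075378)
Add(-974, k) = Add(-974, Rational(274, 3635)) = Rational(-3540216, 3635)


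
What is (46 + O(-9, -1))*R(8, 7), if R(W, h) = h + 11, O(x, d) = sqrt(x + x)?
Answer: 828 + 54*I*sqrt(2) ≈ 828.0 + 76.368*I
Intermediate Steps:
O(x, d) = sqrt(2)*sqrt(x) (O(x, d) = sqrt(2*x) = sqrt(2)*sqrt(x))
R(W, h) = 11 + h
(46 + O(-9, -1))*R(8, 7) = (46 + sqrt(2)*sqrt(-9))*(11 + 7) = (46 + sqrt(2)*(3*I))*18 = (46 + 3*I*sqrt(2))*18 = 828 + 54*I*sqrt(2)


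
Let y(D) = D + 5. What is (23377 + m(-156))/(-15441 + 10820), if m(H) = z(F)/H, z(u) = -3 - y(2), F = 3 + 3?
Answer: -1823411/360438 ≈ -5.0589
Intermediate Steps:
y(D) = 5 + D
F = 6
z(u) = -10 (z(u) = -3 - (5 + 2) = -3 - 1*7 = -3 - 7 = -10)
m(H) = -10/H
(23377 + m(-156))/(-15441 + 10820) = (23377 - 10/(-156))/(-15441 + 10820) = (23377 - 10*(-1/156))/(-4621) = (23377 + 5/78)*(-1/4621) = (1823411/78)*(-1/4621) = -1823411/360438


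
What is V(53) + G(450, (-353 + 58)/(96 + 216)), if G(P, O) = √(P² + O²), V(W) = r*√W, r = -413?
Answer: -413*√53 + 5*√788489881/312 ≈ -2556.7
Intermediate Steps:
V(W) = -413*√W
G(P, O) = √(O² + P²)
V(53) + G(450, (-353 + 58)/(96 + 216)) = -413*√53 + √(((-353 + 58)/(96 + 216))² + 450²) = -413*√53 + √((-295/312)² + 202500) = -413*√53 + √(87025/97344 + 202500) = -413*√53 + √(19712247025/97344) = -413*√53 + 5*√788489881/312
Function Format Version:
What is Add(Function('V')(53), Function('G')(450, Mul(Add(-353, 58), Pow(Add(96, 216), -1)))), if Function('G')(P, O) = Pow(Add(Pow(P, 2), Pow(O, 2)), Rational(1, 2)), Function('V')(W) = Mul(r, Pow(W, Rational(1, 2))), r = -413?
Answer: Add(Mul(-413, Pow(53, Rational(1, 2))), Mul(Rational(5, 312), Pow(788489881, Rational(1, 2)))) ≈ -2556.7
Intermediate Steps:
Function('V')(W) = Mul(-413, Pow(W, Rational(1, 2)))
Function('G')(P, O) = Pow(Add(Pow(O, 2), Pow(P, 2)), Rational(1, 2))
Add(Function('V')(53), Function('G')(450, Mul(Add(-353, 58), Pow(Add(96, 216), -1)))) = Add(Mul(-413, Pow(53, Rational(1, 2))), Pow(Add(Pow(Mul(Add(-353, 58), Pow(Add(96, 216), -1)), 2), Pow(450, 2)), Rational(1, 2))) = Add(Mul(-413, Pow(53, Rational(1, 2))), Pow(Add(Pow(Mul(-295, Pow(312, -1)), 2), 202500), Rational(1, 2))) = Add(Mul(-413, Pow(53, Rational(1, 2))), Pow(Add(Pow(Mul(-295, Rational(1, 312)), 2), 202500), Rational(1, 2))) = Add(Mul(-413, Pow(53, Rational(1, 2))), Pow(Add(Pow(Rational(-295, 312), 2), 202500), Rational(1, 2))) = Add(Mul(-413, Pow(53, Rational(1, 2))), Pow(Add(Rational(87025, 97344), 202500), Rational(1, 2))) = Add(Mul(-413, Pow(53, Rational(1, 2))), Pow(Rational(19712247025, 97344), Rational(1, 2))) = Add(Mul(-413, Pow(53, Rational(1, 2))), Mul(Rational(5, 312), Pow(788489881, Rational(1, 2))))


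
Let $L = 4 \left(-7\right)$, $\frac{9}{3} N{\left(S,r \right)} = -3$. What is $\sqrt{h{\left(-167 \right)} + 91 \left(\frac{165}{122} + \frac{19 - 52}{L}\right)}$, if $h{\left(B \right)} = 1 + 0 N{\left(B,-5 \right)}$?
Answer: $\frac{\sqrt{3443023}}{122} \approx 15.209$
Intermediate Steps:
$N{\left(S,r \right)} = -1$ ($N{\left(S,r \right)} = \frac{1}{3} \left(-3\right) = -1$)
$L = -28$
$h{\left(B \right)} = 1$ ($h{\left(B \right)} = 1 + 0 \left(-1\right) = 1 + 0 = 1$)
$\sqrt{h{\left(-167 \right)} + 91 \left(\frac{165}{122} + \frac{19 - 52}{L}\right)} = \sqrt{1 + 91 \left(\frac{165}{122} + \frac{19 - 52}{-28}\right)} = \sqrt{1 + 91 \left(165 \cdot \frac{1}{122} + \left(19 - 52\right) \left(- \frac{1}{28}\right)\right)} = \sqrt{1 + 91 \left(\frac{165}{122} - - \frac{33}{28}\right)} = \sqrt{1 + 91 \left(\frac{165}{122} + \frac{33}{28}\right)} = \sqrt{1 + 91 \cdot \frac{4323}{1708}} = \sqrt{1 + \frac{56199}{244}} = \sqrt{\frac{56443}{244}} = \frac{\sqrt{3443023}}{122}$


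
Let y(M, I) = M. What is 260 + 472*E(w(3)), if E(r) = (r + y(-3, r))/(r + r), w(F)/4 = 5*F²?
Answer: 7381/15 ≈ 492.07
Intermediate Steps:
w(F) = 20*F² (w(F) = 4*(5*F²) = 20*F²)
E(r) = (-3 + r)/(2*r) (E(r) = (r - 3)/(r + r) = (-3 + r)/((2*r)) = (-3 + r)*(1/(2*r)) = (-3 + r)/(2*r))
260 + 472*E(w(3)) = 260 + 472*((-3 + 20*3²)/(2*((20*3²)))) = 260 + 472*((-3 + 20*9)/(2*((20*9)))) = 260 + 472*((½)*(-3 + 180)/180) = 260 + 472*((½)*(1/180)*177) = 260 + 472*(59/120) = 260 + 3481/15 = 7381/15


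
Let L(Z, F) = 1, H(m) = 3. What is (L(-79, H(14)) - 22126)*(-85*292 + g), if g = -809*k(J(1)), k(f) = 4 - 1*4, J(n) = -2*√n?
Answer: 549142500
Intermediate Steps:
k(f) = 0 (k(f) = 4 - 4 = 0)
g = 0 (g = -809*0 = 0)
(L(-79, H(14)) - 22126)*(-85*292 + g) = (1 - 22126)*(-85*292 + 0) = -22125*(-24820 + 0) = -22125*(-24820) = 549142500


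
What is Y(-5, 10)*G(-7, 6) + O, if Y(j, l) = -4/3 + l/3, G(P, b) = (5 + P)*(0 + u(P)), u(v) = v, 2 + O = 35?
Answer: 61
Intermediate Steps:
O = 33 (O = -2 + 35 = 33)
G(P, b) = P*(5 + P) (G(P, b) = (5 + P)*(0 + P) = (5 + P)*P = P*(5 + P))
Y(j, l) = -4/3 + l/3 (Y(j, l) = -4*1/3 + l*(1/3) = -4/3 + l/3)
Y(-5, 10)*G(-7, 6) + O = (-4/3 + (1/3)*10)*(-7*(5 - 7)) + 33 = (-4/3 + 10/3)*(-7*(-2)) + 33 = 2*14 + 33 = 28 + 33 = 61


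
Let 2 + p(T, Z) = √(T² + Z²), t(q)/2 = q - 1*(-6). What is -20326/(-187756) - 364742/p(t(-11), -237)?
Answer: -67910677757/5282045670 - 364742*√56269/56265 ≈ -1550.6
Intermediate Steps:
t(q) = 12 + 2*q (t(q) = 2*(q - 1*(-6)) = 2*(q + 6) = 2*(6 + q) = 12 + 2*q)
p(T, Z) = -2 + √(T² + Z²)
-20326/(-187756) - 364742/p(t(-11), -237) = -20326/(-187756) - 364742/(-2 + √((12 + 2*(-11))² + (-237)²)) = -20326*(-1/187756) - 364742/(-2 + √((12 - 22)² + 56169)) = 10163/93878 - 364742/(-2 + √((-10)² + 56169)) = 10163/93878 - 364742/(-2 + √(100 + 56169)) = 10163/93878 - 364742/(-2 + √56269)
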